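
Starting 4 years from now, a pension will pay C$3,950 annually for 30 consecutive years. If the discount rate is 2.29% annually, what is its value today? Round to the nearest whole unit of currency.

PV at t=3 (ordinary 30-year annuity): 3950 × a(30|0.0229) = 3950 × 21.528553 = 85,037.7859
PV₀ = 85,037.7859 / (1+0.0229)^3 = 85,037.7859 / 1.070285 = 79,453.3857

C$79,453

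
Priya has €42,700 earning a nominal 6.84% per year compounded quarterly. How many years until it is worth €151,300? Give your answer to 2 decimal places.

18.65 years

Periodic rate i = 0.0684/4 = 0.0171.
n = ln(151300/42700) / ln(1+0.0171) = ln(3.54333) / 0.016955 = 74.6112 quarters
= 74.6112/4 years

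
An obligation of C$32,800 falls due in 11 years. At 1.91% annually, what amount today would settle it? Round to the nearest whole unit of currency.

PV = 32,800 / (1 + 0.0191)^11 = 32,800 / 1.231359 = 26,637.2279

C$26,637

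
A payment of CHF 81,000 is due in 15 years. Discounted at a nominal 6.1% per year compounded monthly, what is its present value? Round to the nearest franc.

CHF 32,517

With 12 periods per year: i = 0.00508333, n = 180.
PV = 81,000 / (1 + 0.00508333)^180 = 81,000 / 2.490995 = 32,517.1268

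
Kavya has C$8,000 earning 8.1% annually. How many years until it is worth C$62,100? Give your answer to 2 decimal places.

26.31 years

(1+i)^n = 62100/8000 = 7.76250, so n = ln 7.76250 / ln 1.081 = 26.3114 years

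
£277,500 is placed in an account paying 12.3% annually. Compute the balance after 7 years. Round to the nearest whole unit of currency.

FV = PV·(1+i)^n = 277,500 × 2.252466 = 625,059.3864

£625,059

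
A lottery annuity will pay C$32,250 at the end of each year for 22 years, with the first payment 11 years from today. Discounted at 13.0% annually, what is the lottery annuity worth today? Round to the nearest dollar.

C$68,114

Value one period before first payment (t=10): 32250 × [1 − (1+0.13)^(−22)] / 0.13 = 32250 × 7.169513 = 231,216.8051
PV₀ = 231,216.8051 / (1+0.13)^10 = 231,216.8051 / 3.394567 = 68,113.7767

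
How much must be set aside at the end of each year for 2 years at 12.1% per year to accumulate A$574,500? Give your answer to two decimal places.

FV-annuity factor = 2.121000; PMT = 574500 / 2.121000 = 270,862.8006

A$270,862.80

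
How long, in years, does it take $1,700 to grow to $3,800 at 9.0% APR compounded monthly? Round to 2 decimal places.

8.97 years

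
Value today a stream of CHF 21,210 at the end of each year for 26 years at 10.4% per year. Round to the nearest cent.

PV = PMT · [1 − (1+i)^(−n)] / i = 21210 · 8.881258 = 188,371.4900

CHF 188,371.49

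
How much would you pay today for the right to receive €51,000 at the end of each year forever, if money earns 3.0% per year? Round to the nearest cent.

PV = PMT / i = 51000 / 0.03 = 1,700,000.0000

€1,700,000.00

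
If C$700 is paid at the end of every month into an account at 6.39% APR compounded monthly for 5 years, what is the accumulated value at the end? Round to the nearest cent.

C$49,331.68

i = 0.0639/12 = 0.005325 per month; n = 5·12 = 60.
FV = 700 × [(1+0.005325)^60 − 1] / 0.005325 = 700 × 70.473824 = 49,331.6768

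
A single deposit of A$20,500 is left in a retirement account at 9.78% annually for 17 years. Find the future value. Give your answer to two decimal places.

20,500 × (1+0.0978)^17 = 20,500 × 4.885341 = 100,149.4828

A$100,149.48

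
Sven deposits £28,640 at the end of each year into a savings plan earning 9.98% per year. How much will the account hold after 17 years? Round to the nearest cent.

Accumulation factor s(17|0.0998) = 40.469640; FV = 28640 × 40.469640 = 1,159,050.4920

£1,159,050.49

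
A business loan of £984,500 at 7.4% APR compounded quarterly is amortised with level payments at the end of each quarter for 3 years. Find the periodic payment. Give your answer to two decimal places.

i = 0.074/4 = 0.0185 per quarter; n = 3·4 = 12.
PMT = 984500 / ( [1 − (1+0.0185)^(−12)] / 0.0185 ) = 984500 / 10.673422 = 92,238.4559

£92,238.46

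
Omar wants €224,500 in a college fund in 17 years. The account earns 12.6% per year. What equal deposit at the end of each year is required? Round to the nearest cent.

€4,339.25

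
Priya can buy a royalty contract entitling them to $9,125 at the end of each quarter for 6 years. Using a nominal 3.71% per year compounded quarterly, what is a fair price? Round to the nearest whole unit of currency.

$195,529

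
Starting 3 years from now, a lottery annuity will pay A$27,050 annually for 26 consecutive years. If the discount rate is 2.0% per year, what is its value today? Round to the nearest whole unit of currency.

A$523,139

Value one period before first payment (t=2): 27050 × [1 − (1+0.02)^(−26)] / 0.02 = 27050 × 20.121036 = 544,274.0173
PV₀ = 544,274.0173 / (1+0.02)^2 = 544,274.0173 / 1.040400 = 523,139.1938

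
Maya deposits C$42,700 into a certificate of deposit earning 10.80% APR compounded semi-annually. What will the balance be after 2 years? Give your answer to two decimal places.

With 2 periods per year: i = 0.054, n = 4.
42,700 × (1+0.054)^4 = 42,700 × 1.234134 = 52,697.5371

C$52,697.54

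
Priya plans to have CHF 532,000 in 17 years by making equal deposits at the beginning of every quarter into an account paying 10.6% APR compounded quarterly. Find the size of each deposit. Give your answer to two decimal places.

CHF 2,790.80

i = 0.106/4 = 0.0265 per quarter; n = 17·4 = 68.
FV-annuity factor × (1+i) = 190.626396; PMT = 532000 / 190.626396 = 2,790.7992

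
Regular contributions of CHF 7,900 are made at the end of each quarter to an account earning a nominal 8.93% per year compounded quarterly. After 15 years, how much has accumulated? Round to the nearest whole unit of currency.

CHF 977,126

With 4 periods per year: i = 0.022325, n = 60.
Accumulation factor s(60|0.022325) = 123.686798; FV = 7900 × 123.686798 = 977,125.7065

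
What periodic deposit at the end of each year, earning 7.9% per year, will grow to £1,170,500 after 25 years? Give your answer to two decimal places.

PMT = 1.1705e+06 / ( [(1+0.079)^25 − 1] / 0.079 ) = 1.1705e+06 / 72.046768 = 16,246.3915

£16,246.39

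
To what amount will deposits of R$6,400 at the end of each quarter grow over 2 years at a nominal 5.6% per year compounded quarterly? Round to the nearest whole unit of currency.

Periodic rate i = 0.056/4 = 0.014; n = 2 × 4 = 8 periods.
FV = 6400 × [(1+0.014)^8 − 1] / 0.014 = 6400 × 8.403170 = 53,780.2896

R$53,780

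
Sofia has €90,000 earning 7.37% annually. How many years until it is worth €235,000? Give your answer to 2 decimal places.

13.50 years

(1+i)^n = 235000/90000 = 2.61111, so n = ln 2.61111 / ln 1.0737 = 13.4969 years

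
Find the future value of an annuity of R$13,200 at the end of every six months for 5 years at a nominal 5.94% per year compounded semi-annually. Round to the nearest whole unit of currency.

Periodic rate i = 0.0594/2 = 0.0297; n = 5 × 2 = 10 periods.
Accumulation factor s(10|0.0297) = 11.448053; FV = 13200 × 11.448053 = 151,114.3050

R$151,114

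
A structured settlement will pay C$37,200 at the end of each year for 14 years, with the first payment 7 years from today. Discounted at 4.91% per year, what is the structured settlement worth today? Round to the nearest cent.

C$277,792.06

Value one period before first payment (t=6): 37200 × [1 − (1+0.0491)^(−14)] / 0.0491 = 37200 × 9.955847 = 370,357.5105
PV₀ = 370,357.5105 / (1+0.0491)^6 = 370,357.5105 / 1.333218 = 277,792.0636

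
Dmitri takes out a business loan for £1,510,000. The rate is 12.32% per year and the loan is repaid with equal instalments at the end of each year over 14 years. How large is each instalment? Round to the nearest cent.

£231,558.13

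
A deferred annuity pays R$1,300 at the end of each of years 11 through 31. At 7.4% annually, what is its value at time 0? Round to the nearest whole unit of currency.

R$6,682

PV at t=10 (ordinary 21-year annuity): 1300 × a(21|0.074) = 1300 × 10.495797 = 13,644.5367
Discount back 10 years: 13,644.5367 × (1+0.074)^(−10) = 13,644.5367 × 0.489731 = 6,682.1463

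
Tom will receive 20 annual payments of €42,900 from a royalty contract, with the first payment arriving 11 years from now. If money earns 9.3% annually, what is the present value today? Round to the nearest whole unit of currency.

€157,555

Value one period before first payment (t=10): 42900 × [1 − (1+0.093)^(−20)] / 0.093 = 42900 × 8.936697 = 383,384.2870
Discount back 10 years: 383,384.2870 × (1+0.093)^(−10) = 383,384.2870 × 0.410959 = 157,555.1813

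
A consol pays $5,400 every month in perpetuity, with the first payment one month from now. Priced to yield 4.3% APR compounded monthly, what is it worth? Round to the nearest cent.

$1,506,976.74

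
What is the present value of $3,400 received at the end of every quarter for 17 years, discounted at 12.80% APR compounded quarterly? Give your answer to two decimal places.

$93,773.02

i = 0.128/4 = 0.032 per quarter; n = 17·4 = 68.
PV = PMT · [1 − (1+i)^(−n)] / i = 3400 · 27.580300 = 93,773.0187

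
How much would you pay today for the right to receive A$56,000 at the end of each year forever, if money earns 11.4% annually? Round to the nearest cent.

A$491,228.07

PV = C/r = 56000/0.114 = 491,228.0702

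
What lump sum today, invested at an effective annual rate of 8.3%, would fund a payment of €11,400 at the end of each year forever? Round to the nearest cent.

PV = C/r = 11400/0.083 = 137,349.3976

€137,349.40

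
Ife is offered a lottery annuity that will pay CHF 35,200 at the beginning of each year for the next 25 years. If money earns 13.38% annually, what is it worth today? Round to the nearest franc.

Annuity factor a(25|0.1338) × (1+i) = 8.106839; PV = 35200 × 8.106839 = 285,360.7347
Payments are at the start of each period, so multiply by (1+i).

CHF 285,361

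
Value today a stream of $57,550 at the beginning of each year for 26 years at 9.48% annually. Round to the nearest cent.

$601,541.06

Annuity factor a(26|0.0948) × (1+i) = 10.452494; PV = 57550 × 10.452494 = 601,541.0563
Payments are at the start of each period, so multiply by (1+i).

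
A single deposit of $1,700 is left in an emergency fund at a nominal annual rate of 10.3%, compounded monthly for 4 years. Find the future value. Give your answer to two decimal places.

i = 0.103/12 = 0.00858333 per month; n = 4·12 = 48.
FV = 1,700 × (1 + 0.00858333)^48 = 2,562.2099

$2,562.21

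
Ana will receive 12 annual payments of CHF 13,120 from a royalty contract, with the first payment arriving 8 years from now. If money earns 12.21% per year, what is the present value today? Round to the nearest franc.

CHF 35,933

PV at t=7 (ordinary 12-year annuity): 13120 × a(12|0.1221) = 13120 × 6.134564 = 80,485.4860
PV₀ = 80,485.4860 / (1+0.1221)^7 = 80,485.4860 / 2.239860 = 35,933.2612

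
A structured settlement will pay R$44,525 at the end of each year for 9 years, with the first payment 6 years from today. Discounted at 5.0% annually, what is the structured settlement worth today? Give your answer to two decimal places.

R$247,967.04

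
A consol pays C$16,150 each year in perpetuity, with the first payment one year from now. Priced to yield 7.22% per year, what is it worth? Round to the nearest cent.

PV = PMT / i = 16150 / 0.0722 = 223,684.2105

C$223,684.21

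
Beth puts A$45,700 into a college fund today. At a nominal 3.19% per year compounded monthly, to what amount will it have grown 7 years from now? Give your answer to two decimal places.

i = 0.0319/12 = 0.00265833 per month; n = 7·12 = 84.
45,700 × (1+0.00265833)^84 = 45,700 × 1.249825 = 57,117.0128

A$57,117.01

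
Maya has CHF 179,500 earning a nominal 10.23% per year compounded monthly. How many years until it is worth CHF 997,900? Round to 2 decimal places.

16.84 years

Periodic rate i = 0.1023/12 = 0.008525.
n = ln(997900/179500) / ln(1+0.008525) = ln(5.55933) / 0.008489 = 202.0856 months
= 202.0856/12 years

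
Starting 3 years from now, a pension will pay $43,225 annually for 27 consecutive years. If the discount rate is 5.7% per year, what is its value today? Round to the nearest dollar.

$526,806

PV at t=2 (ordinary 27-year annuity): 43225 × a(27|0.057) = 43225 × 13.616502 = 588,573.2855
PV₀ = 588,573.2855 / (1+0.057)^2 = 588,573.2855 / 1.117249 = 526,805.8289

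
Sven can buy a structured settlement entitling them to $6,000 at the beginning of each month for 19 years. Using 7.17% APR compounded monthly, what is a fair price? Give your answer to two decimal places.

i = 0.0717/12 = 0.005975 per month; n = 19·12 = 228.
PV = PMT · [1 − (1+i)^(−n)] / i × (1+i) = 6000 · 125.075728 = 750,454.3672
(annuity-due: payments at period start, so ×(1+i).)

$750,454.37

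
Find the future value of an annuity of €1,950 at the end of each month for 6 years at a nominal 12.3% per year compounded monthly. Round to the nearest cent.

With 12 periods per year: i = 0.01025, n = 72.
Accumulation factor s(72|0.01025) = 105.746801; FV = 1950 × 105.746801 = 206,206.2619

€206,206.26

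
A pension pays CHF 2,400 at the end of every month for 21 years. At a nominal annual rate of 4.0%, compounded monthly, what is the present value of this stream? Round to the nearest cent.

i = 0.04/12 = 0.00333333 per month; n = 21·12 = 252.
PV = PMT · [1 − (1+i)^(−n)] / i = 2400 · 170.305800 = 408,733.9201

CHF 408,733.92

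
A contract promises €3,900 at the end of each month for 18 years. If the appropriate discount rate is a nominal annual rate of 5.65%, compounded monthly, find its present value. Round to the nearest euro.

i = 0.0565/12 = 0.00470833 per month; n = 18·12 = 216.
PV = 3900 × [1 − (1+0.00470833)^(−216)] / 0.00470833 = 3900 × 135.389183 = 528,017.8130

€528,018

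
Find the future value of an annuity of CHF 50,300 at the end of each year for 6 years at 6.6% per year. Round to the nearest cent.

CHF 356,201.84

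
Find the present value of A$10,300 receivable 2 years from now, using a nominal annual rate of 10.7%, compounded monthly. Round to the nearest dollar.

Periodic rate i = 0.107/12 = 0.00891667; n = 2 × 12 = 24 periods.
Discount factor = (1+0.00891667)^(−24) = 0.808114; PV = 10,300 × 0.808114 = 8,323.5791

A$8,324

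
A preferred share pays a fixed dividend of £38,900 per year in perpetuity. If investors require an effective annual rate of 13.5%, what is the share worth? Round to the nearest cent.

PV = C/r = 38900/0.135 = 288,148.1481

£288,148.15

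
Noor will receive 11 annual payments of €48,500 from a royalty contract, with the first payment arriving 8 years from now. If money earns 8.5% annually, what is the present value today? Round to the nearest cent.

€190,942.70

PV at t=7 (ordinary 11-year annuity): 48500 × a(11|0.085) = 48500 × 6.968984 = 337,995.7427
Discount back 7 years: 337,995.7427 × (1+0.085)^(−7) = 337,995.7427 × 0.564926 = 190,942.7015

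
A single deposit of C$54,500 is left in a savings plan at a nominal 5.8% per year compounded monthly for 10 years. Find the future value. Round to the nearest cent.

With 12 periods per year: i = 0.00483333, n = 120.
FV = PV·(1+i)^n = 54,500 × 1.783545 = 97,203.1905

C$97,203.19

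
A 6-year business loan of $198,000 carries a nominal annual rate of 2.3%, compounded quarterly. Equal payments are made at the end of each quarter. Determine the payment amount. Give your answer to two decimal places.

Periodic rate i = 0.023/4 = 0.00575; n = 6 × 4 = 24 periods.
Annuity-PV factor = 22.357731; PMT = 198000 / 22.357731 = 8,855.9972

$8,856.00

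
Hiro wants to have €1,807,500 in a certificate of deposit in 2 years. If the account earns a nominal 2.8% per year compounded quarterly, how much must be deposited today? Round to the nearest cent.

With 4 periods per year: i = 0.007, n = 8.
PV = FV·(1+i)^(−n) = 1,807,500 × 0.945724 = 1,709,395.4417

€1,709,395.44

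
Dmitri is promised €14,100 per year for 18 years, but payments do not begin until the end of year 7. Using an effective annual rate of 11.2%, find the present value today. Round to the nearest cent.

Value one period before first payment (t=6): 14100 × [1 − (1+0.112)^(−18)] / 0.112 = 14100 × 7.607593 = 107,267.0578
PV₀ = 107,267.0578 / (1+0.112)^6 = 107,267.0578 / 1.890727 = 56,733.2477

€56,733.25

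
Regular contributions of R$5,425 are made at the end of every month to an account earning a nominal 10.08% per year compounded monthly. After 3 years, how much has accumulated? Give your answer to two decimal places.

Periodic rate i = 0.1008/12 = 0.0084; n = 3 × 12 = 36 periods.
FV = 5425 × [(1+0.0084)^36 − 1] / 0.0084 = 5425 × 41.832673 = 226,942.2513

R$226,942.25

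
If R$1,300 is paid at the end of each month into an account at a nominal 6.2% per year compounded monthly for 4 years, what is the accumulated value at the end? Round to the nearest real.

R$70,613

With 12 periods per year: i = 0.00516667, n = 48.
FV = PMT · [(1+i)^n − 1] / i = 1300 · 54.317811 = 70,613.1538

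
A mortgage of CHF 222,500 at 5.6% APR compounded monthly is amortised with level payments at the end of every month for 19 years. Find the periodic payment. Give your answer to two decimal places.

i = 0.056/12 = 0.00466667 per month; n = 19·12 = 228.
Annuity-PV factor = 140.158316; PMT = 222500 / 140.158316 = 1,587.4905

CHF 1,587.49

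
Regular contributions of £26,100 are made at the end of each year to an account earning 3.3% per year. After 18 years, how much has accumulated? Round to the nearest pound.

£627,927

FV = 26100 × [(1+0.033)^18 − 1] / 0.033 = 26100 × 24.058522 = 627,927.4173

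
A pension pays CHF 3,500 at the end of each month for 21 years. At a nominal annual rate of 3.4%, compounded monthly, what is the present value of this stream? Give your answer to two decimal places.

CHF 629,782.37

i = 0.034/12 = 0.00283333 per month; n = 21·12 = 252.
Annuity factor a(252|0.00283333) = 179.937820; PV = 3500 × 179.937820 = 629,782.3690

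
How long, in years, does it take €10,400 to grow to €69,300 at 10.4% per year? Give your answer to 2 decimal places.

(1+i)^n = 69300/10400 = 6.66346, so n = ln 6.66346 / ln 1.104 = 19.1696 years

19.17 years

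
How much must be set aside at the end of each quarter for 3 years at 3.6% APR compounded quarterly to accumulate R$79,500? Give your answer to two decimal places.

Periodic rate i = 0.036/4 = 0.009; n = 3 × 4 = 12 periods.
PMT = 79500 / ( [(1+0.009)^12 − 1] / 0.009 ) = 79500 / 12.612186 = 6,303.4274

R$6,303.43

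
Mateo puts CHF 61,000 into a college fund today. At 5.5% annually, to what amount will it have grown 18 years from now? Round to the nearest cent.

CHF 159,909.44

61,000 × (1+0.055)^18 = 61,000 × 2.621466 = 159,909.4422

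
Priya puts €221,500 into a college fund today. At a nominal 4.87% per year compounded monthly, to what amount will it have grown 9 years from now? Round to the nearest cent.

€343,036.07

i = 0.0487/12 = 0.00405833 per month; n = 9·12 = 108.
FV = 221,500 × (1 + 0.00405833)^108 = 343,036.0709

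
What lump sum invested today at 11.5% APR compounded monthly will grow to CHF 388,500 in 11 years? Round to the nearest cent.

CHF 110,312.38

Periodic rate i = 0.115/12 = 0.00958333; n = 11 × 12 = 132 periods.
PV = FV·(1+i)^(−n) = 388,500 × 0.283944 = 110,312.3821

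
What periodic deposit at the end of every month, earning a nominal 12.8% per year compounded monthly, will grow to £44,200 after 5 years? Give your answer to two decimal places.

£529.70

i = 0.128/12 = 0.0106667 per month; n = 5·12 = 60.
FV-annuity factor = 83.443510; PMT = 44200 / 83.443510 = 529.6997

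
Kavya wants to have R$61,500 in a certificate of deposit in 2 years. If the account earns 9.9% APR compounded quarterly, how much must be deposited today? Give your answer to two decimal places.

R$50,574.51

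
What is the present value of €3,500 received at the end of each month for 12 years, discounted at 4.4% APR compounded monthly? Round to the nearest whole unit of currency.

With 12 periods per year: i = 0.00366667, n = 144.
PV = PMT · [1 − (1+i)^(−n)] / i = 3500 · 111.721868 = 391,026.5375

€391,027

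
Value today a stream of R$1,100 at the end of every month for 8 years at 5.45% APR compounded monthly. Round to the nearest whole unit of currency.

i = 0.0545/12 = 0.00454167 per month; n = 8·12 = 96.
Annuity factor a(96|0.00454167) = 77.668334; PV = 1100 × 77.668334 = 85,435.1678

R$85,435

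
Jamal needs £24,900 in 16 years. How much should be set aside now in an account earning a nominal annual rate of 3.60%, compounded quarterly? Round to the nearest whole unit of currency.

£14,033

Periodic rate i = 0.036/4 = 0.009; n = 16 × 4 = 64 periods.
Discount factor = (1+0.009)^(−64) = 0.563593; PV = 24,900 × 0.563593 = 14,033.4583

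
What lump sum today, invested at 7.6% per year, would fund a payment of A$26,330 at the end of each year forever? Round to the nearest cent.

PV = C/r = 26330/0.076 = 346,447.3684

A$346,447.37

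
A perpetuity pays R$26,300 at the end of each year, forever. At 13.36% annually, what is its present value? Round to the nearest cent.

R$196,856.29

PV = PMT / i = 26300 / 0.1336 = 196,856.2874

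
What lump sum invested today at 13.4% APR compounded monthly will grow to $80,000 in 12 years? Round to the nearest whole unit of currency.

$16,166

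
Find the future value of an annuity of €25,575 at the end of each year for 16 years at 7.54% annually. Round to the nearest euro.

€746,147

Accumulation factor s(16|0.0754) = 29.174840; FV = 25575 × 29.174840 = 746,146.5235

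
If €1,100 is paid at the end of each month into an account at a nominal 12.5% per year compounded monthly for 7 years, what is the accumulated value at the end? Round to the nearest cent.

€146,577.32

Periodic rate i = 0.125/12 = 0.0104167; n = 7 × 12 = 84 periods.
FV = PMT · [(1+i)^n − 1] / i = 1100 · 133.252107 = 146,577.3178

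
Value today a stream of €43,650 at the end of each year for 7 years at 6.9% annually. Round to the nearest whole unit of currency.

PV = 43650 × [1 − (1+0.069)^(−7)] / 0.069 = 43650 × 5.408129 = 236,064.8438

€236,065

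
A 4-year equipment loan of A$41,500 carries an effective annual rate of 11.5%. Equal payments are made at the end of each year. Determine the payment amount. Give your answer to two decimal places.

A$13,519.62

Annuity-PV factor = 3.069614; PMT = 41500 / 3.069614 = 13,519.6161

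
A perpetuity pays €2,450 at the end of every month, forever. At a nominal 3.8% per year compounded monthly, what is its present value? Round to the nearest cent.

€773,684.21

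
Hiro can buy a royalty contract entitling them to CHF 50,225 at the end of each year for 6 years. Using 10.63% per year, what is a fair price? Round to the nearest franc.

PV = 50225 × [1 − (1+0.1063)^(−6)] / 0.1063 = 50225 × 4.276016 = 214,762.8940

CHF 214,763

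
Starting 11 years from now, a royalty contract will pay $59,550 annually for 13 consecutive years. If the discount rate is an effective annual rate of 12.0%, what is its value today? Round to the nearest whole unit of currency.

$123,162

PV at t=10 (ordinary 13-year annuity): 59550 × a(13|0.12) = 59550 × 6.423548 = 382,522.3081
Discount back 10 years: 382,522.3081 × (1+0.12)^(−10) = 382,522.3081 × 0.321973 = 123,161.9456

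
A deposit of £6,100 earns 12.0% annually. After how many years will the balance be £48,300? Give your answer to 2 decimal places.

18.26 years

(1+i)^n = 48300/6100 = 7.91803, so n = ln 7.91803 / ln 1.12 = 18.2579 years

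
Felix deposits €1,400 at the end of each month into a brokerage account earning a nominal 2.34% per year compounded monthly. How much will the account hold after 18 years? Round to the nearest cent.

€375,605.05

With 12 periods per year: i = 0.00195, n = 216.
FV = 1400 × [(1+0.00195)^216 − 1] / 0.00195 = 1400 × 268.289319 = 375,605.0464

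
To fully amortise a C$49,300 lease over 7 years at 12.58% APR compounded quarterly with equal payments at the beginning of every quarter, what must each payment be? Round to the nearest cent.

C$2,592.61

With 4 periods per year: i = 0.03145, n = 28.
PMT = 49300 / ( [1 − (1+0.03145)^(−28)] / 0.03145 × (1+i) ) = 49300 / 19.015574 = 2,592.6118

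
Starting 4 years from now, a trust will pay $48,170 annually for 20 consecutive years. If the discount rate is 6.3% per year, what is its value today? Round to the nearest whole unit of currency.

$448,982

Value one period before first payment (t=3): 48170 × [1 − (1+0.063)^(−20)] / 0.063 = 48170 × 11.195727 = 539,298.1867
Discount back 3 years: 539,298.1867 × (1+0.063)^(−3) = 539,298.1867 × 0.832531 = 448,982.2443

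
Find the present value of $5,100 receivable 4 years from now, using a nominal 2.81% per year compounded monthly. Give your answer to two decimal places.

$4,558.40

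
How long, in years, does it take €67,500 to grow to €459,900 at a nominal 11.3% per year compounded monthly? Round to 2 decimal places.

Periodic rate i = 0.113/12 = 0.00941667.
n = ln(459900/67500) / ln(1+0.00941667) = ln(6.81333) / 0.009373 = 204.7330 months
= 204.7330/12 years

17.06 years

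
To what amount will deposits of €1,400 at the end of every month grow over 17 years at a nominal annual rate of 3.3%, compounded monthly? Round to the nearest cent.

With 12 periods per year: i = 0.00275, n = 204.
Accumulation factor s(204|0.00275) = 273.118278; FV = 1400 × 273.118278 = 382,365.5894

€382,365.59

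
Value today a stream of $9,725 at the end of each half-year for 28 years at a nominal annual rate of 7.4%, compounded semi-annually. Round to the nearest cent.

$228,475.91

With 2 periods per year: i = 0.037, n = 56.
Annuity factor a(56|0.037) = 23.493667; PV = 9725 × 23.493667 = 228,475.9095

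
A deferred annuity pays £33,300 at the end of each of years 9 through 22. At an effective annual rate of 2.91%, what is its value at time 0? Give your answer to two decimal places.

PV at t=8 (ordinary 14-year annuity): 33300 × a(14|0.0291) = 33300 × 11.365687 = 378,477.3699
Discount back 8 years: 378,477.3699 × (1+0.0291)^(−8) = 378,477.3699 × 0.794949 = 300,870.2809

£300,870.28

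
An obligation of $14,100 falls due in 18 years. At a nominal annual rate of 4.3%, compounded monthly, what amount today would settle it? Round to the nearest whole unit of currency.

$6,511

With 12 periods per year: i = 0.00358333, n = 216.
PV = 14,100 / (1 + 0.00358333)^216 = 14,100 / 2.165425 = 6,511.4245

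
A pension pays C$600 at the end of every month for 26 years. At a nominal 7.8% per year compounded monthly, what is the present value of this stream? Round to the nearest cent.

C$80,080.16

i = 0.078/12 = 0.0065 per month; n = 26·12 = 312.
PV = 600 × [1 − (1+0.0065)^(−312)] / 0.0065 = 600 × 133.466935 = 80,080.1612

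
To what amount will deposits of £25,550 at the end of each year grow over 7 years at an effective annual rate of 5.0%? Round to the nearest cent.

FV = 25550 × [(1+0.05)^7 − 1] / 0.05 = 25550 × 8.142008 = 208,028.3160

£208,028.32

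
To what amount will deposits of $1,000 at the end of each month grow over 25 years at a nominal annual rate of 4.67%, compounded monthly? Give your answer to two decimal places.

i = 0.0467/12 = 0.00389167 per month; n = 25·12 = 300.
FV = PMT · [(1+i)^n − 1] / i = 1000 · 567.025318 = 567,025.3182

$567,025.32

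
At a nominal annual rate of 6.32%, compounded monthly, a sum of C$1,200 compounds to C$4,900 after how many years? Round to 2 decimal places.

Periodic rate i = 0.0632/12 = 0.00526667.
(1+i)^n = 4900/1200 = 4.08333, so n = ln 4.08333 / ln 1.00527 = 267.8383 months
= 267.8383/12 years

22.32 years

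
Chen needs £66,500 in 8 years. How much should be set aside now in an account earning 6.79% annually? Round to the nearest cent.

£39,316.69

PV = 66,500 / (1 + 0.0679)^8 = 66,500 / 1.691394 = 39,316.6904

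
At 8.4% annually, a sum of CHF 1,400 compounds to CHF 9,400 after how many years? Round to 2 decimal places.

23.61 years

n = ln(9400/1400) / ln(1+0.084) = ln(6.71429) / 0.080658 = 23.6088 years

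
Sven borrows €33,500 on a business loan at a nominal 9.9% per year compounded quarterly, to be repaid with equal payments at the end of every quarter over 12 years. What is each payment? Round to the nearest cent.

€1,200.36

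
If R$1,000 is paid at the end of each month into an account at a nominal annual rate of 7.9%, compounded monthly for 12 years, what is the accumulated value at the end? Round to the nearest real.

i = 0.079/12 = 0.00658333 per month; n = 12·12 = 144.
FV = 1000 × [(1+0.00658333)^144 − 1] / 0.00658333 = 1000 × 238.866597 = 238,866.5973

R$238,867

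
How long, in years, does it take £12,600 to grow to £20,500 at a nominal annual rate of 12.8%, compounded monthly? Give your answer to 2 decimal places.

3.82 years

Periodic rate i = 0.128/12 = 0.0106667.
n = ln(20500/12600) / ln(1+0.0106667) = ln(1.62698) / 0.010610 = 45.8737 months
= 45.8737/12 years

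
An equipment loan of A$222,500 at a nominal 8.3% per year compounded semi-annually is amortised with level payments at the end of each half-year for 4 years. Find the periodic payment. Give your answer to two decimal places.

Periodic rate i = 0.083/2 = 0.0415; n = 4 × 2 = 8 periods.
PMT = 222500 / ( [1 − (1+0.0415)^(−8)] / 0.0415 ) = 222500 / 6.691238 = 33,252.4415

A$33,252.44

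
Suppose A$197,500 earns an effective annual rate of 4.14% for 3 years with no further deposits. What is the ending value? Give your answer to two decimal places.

A$223,059.04

197,500 × (1+0.0414)^3 = 197,500 × 1.129413 = 223,059.0355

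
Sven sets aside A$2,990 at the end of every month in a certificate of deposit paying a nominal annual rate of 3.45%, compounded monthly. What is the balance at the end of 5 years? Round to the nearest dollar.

A$195,497

With 12 periods per year: i = 0.002875, n = 60.
FV = PMT · [(1+i)^n − 1] / i = 2990 · 65.383571 = 195,496.8769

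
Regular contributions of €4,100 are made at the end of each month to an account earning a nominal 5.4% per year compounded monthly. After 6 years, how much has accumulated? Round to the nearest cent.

Periodic rate i = 0.054/12 = 0.0045; n = 6 × 12 = 72 periods.
FV = 4100 × [(1+0.0045)^72 − 1] / 0.0045 = 4100 × 84.809497 = 347,718.9373

€347,718.94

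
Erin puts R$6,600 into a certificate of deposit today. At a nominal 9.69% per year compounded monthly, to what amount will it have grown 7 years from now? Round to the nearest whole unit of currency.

R$12,970

With 12 periods per year: i = 0.008075, n = 84.
FV = 6,600 × (1 + 0.008075)^84 = 12,970.0865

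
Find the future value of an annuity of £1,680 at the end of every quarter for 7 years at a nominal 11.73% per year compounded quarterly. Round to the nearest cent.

Periodic rate i = 0.1173/4 = 0.029325; n = 7 × 4 = 28 periods.
Accumulation factor s(28|0.029325) = 42.500073; FV = 1680 × 42.500073 = 71,400.1223

£71,400.12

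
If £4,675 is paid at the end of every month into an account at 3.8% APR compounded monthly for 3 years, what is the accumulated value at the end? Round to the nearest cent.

£177,970.27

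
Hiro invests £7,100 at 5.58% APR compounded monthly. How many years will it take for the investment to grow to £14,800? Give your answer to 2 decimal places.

13.19 years

Periodic rate i = 0.0558/12 = 0.00465.
n = ln(14800/7100) / ln(1+0.00465) = ln(2.08451) / 0.004639 = 158.3309 months
= 158.3309/12 years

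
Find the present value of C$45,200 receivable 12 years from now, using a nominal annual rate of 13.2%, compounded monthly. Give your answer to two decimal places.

C$9,353.45

i = 0.132/12 = 0.011 per month; n = 12·12 = 144.
Discount factor = (1+0.011)^(−144) = 0.206935; PV = 45,200 × 0.206935 = 9,353.4543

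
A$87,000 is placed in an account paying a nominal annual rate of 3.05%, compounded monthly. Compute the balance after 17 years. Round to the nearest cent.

A$146,020.98

i = 0.0305/12 = 0.00254167 per month; n = 17·12 = 204.
87,000 × (1+0.00254167)^204 = 87,000 × 1.678402 = 146,020.9794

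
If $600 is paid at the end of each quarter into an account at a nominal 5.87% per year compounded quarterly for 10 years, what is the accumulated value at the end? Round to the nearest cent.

Periodic rate i = 0.0587/4 = 0.014675; n = 10 × 4 = 40 periods.
Accumulation factor s(40|0.014675) = 53.896365; FV = 600 × 53.896365 = 32,337.8190

$32,337.82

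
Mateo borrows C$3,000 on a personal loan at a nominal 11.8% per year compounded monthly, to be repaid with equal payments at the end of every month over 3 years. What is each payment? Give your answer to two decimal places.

C$99.36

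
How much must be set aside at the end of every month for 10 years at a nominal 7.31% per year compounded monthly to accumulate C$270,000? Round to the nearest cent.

C$1,533.49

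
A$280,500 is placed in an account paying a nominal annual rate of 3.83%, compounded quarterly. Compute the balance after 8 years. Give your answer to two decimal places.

A$380,511.40

With 4 periods per year: i = 0.009575, n = 32.
FV = PV·(1+i)^n = 280,500 × 1.356547 = 380,511.3979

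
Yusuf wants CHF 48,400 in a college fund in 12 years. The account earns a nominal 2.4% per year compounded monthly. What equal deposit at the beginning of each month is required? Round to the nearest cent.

CHF 289.79

i = 0.024/12 = 0.002 per month; n = 12·12 = 144.
FV-annuity factor × (1+i) = 167.020248; PMT = 48400 / 167.020248 = 289.7852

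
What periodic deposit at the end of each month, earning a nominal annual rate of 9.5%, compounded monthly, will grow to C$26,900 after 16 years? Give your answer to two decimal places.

i = 0.095/12 = 0.00791667 per month; n = 16·12 = 192.
PMT = 26900 / ( [(1+0.00791667)^192 − 1] / 0.00791667 ) = 26900 / 447.782110 = 60.0739

C$60.07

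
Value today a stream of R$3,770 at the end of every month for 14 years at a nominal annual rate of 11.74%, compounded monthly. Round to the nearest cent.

i = 0.1174/12 = 0.00978333 per month; n = 14·12 = 168.
Annuity factor a(168|0.00978333) = 82.299856; PV = 3770 × 82.299856 = 310,270.4573

R$310,270.46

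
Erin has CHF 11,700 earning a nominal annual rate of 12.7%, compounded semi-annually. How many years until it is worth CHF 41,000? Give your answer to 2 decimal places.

Periodic rate i = 0.127/2 = 0.0635.
(1+i)^n = 41000/11700 = 3.50427, so n = ln 3.50427 / ln 1.0635 = 20.3683 half-years
= 20.3683/2 years

10.18 years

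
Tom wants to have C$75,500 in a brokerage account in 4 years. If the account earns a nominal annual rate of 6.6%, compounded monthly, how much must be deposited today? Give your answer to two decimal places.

With 12 periods per year: i = 0.0055, n = 48.
PV = FV·(1+i)^(−n) = 75,500 × 0.768529 = 58,023.9586

C$58,023.96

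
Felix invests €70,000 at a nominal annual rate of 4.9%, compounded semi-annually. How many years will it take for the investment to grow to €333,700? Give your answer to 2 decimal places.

32.26 years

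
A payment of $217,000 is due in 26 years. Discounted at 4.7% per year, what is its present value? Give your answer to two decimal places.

Discount factor = (1+0.047)^(−26) = 0.302961; PV = 217,000 × 0.302961 = 65,742.4690

$65,742.47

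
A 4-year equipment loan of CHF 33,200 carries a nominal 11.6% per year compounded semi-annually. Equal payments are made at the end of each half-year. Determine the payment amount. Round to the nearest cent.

Periodic rate i = 0.116/2 = 0.058; n = 4 × 2 = 8 periods.
PMT = 33200 / ( [1 − (1+0.058)^(−8)] / 0.058 ) = 33200 / 6.259247 = 5,304.1523

CHF 5,304.15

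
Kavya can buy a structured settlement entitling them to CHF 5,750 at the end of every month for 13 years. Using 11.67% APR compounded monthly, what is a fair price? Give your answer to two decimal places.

CHF 460,614.52

With 12 periods per year: i = 0.009725, n = 156.
Annuity factor a(156|0.009725) = 80.106873; PV = 5750 × 80.106873 = 460,614.5171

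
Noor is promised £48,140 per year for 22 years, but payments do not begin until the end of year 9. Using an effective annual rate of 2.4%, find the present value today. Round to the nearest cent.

£674,504.11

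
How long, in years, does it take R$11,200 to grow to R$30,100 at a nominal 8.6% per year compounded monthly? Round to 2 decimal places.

11.54 years

Periodic rate i = 0.086/12 = 0.00716667.
(1+i)^n = 30100/11200 = 2.68750, so n = ln 2.68750 / ln 1.00717 = 138.4395 months
= 138.4395/12 years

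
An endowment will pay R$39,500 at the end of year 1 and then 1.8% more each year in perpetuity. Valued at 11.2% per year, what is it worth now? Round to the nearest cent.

PV = D₁/(r − g) = 39500/(0.112 − 0.018) = 420,212.7660

R$420,212.77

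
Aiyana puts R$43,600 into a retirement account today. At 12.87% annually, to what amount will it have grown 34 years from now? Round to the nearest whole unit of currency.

FV = PV·(1+i)^n = 43,600 × 61.329560 = 2,673,968.8320

R$2,673,969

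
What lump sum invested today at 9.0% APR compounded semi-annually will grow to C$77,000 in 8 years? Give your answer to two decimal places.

Periodic rate i = 0.09/2 = 0.045; n = 8 × 2 = 16 periods.
Discount factor = (1+0.045)^(−16) = 0.494469; PV = 77,000 × 0.494469 = 38,074.1379

C$38,074.14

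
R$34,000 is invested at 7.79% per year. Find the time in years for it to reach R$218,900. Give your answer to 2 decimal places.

n = ln(218900/34000) / ln(1+0.0779) = ln(6.43824) / 0.075015 = 24.8252 years

24.83 years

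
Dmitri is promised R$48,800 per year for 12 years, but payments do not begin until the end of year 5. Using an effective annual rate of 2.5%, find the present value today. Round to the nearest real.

R$453,500

Value one period before first payment (t=4): 48800 × [1 − (1+0.025)^(−12)] / 0.025 = 48800 × 10.257765 = 500,578.9124
Discount back 4 years: 500,578.9124 × (1+0.025)^(−4) = 500,578.9124 × 0.905951 = 453,499.7885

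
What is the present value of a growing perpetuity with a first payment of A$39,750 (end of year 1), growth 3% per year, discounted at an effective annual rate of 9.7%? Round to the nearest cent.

PV = PMT / (i − g) = 39750 / (0.097 − 0.03) = 39750 / 0.067000 = 593,283.5821

A$593,283.58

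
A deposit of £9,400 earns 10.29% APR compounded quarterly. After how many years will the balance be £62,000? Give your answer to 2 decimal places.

Periodic rate i = 0.1029/4 = 0.025725.
(1+i)^n = 62000/9400 = 6.59574, so n = ln 6.59574 / ln 1.02572 = 74.2696 quarters
= 74.2696/4 years

18.57 years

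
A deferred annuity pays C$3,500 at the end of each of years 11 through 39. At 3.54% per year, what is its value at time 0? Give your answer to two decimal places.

C$44,361.23

PV at t=10 (ordinary 29-year annuity): 3500 × a(29|0.0354) = 3500 × 17.948046 = 62,818.1593
PV₀ = 62,818.1593 / (1+0.0354)^10 = 62,818.1593 / 1.416060 = 44,361.2321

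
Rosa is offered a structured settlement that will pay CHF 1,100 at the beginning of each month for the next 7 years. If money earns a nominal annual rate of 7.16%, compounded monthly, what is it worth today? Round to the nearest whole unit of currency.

i = 0.0716/12 = 0.00596667 per month; n = 7·12 = 84.
PV = PMT · [1 − (1+i)^(−n)] / i × (1+i) = 1100 · 66.308461 = 72,939.3070
(Beginning-of-period payments → annuity-due factor ×(1+i).)

CHF 72,939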